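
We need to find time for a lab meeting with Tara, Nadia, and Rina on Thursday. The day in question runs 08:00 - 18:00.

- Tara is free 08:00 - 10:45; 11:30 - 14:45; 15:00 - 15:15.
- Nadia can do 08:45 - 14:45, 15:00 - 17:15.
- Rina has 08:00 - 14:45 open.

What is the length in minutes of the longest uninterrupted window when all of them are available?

195

Tara ∩ Nadia: 08:45-10:45, 11:30-14:45, 15:00-15:15.
Tara ∩ Nadia ∩ Rina: 08:45-10:45, 11:30-14:45.
The longest is 11:30-14:45 at 195 minutes.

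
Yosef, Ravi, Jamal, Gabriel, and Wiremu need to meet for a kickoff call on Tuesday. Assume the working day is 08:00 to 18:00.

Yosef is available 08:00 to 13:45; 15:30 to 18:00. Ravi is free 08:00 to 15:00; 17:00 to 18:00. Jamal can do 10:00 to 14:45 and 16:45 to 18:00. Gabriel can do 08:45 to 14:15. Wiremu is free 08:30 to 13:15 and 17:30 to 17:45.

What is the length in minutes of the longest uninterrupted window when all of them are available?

Yosef ∩ Ravi: 08:00-13:45, 17:00-18:00.
Yosef ∩ Ravi ∩ Jamal: 10:00-13:45, 17:00-18:00.
Yosef ∩ Ravi ∩ Jamal ∩ Gabriel: 10:00-13:45.
Yosef ∩ Ravi ∩ Jamal ∩ Gabriel ∩ Wiremu: 10:00-13:15.
So the common availability across everyone is 10:00-13:15.
The longest is 10:00-13:15 at 195 minutes.

195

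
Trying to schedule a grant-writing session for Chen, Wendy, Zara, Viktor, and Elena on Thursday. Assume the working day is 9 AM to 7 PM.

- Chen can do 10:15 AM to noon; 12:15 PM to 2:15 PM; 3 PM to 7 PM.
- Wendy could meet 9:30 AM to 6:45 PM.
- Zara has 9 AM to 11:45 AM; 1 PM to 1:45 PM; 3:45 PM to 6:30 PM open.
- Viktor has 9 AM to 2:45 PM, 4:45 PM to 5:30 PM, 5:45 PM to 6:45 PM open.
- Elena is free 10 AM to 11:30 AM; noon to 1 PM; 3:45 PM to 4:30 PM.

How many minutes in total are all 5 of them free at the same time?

Chen ∩ Wendy: 10:15-12:00, 12:15-14:15, 15:00-18:45.
Chen ∩ Wendy ∩ Zara: 10:15-11:45, 13:00-13:45, 15:45-18:30.
Chen ∩ Wendy ∩ Zara ∩ Viktor: 10:15-11:45, 13:00-13:45, 16:45-17:30, 17:45-18:30.
Chen ∩ Wendy ∩ Zara ∩ Viktor ∩ Elena: 10:15-11:30.
Those are the intersection windows.
That's a single block of 75 minutes.

75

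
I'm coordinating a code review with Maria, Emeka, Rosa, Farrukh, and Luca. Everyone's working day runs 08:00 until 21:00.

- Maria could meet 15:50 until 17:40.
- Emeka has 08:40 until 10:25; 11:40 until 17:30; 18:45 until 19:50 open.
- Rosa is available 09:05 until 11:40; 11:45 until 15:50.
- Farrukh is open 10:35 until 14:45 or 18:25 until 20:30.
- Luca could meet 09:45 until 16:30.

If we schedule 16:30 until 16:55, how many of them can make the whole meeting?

2

Maria and Emeka can make the full 16:30-16:55 slot — that's 2.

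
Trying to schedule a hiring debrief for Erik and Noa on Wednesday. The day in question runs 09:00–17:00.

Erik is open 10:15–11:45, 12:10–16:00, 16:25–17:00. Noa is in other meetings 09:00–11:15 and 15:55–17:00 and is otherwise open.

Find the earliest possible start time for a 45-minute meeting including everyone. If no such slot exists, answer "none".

12:10

Erik free: 10:15-11:45, 12:10-16:00, 16:25-17:00.
Noa free: 11:15-15:55 (invert busy blocks within the working day).
Erik ∩ Noa: 11:15-11:45, 12:10-15:55.
Those are the intersection windows.
The first common window of at least 45 minutes is 12:10-15:55, so the earliest start is 12:10.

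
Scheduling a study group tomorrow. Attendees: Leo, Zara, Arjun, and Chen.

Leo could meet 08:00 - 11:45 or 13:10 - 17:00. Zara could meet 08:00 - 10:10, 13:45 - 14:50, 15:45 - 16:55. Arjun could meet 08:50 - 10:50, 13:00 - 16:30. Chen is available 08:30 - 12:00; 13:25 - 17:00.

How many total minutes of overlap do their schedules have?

190

Leo ∩ Zara: 08:00-10:10, 13:45-14:50, 15:45-16:55.
Leo ∩ Zara ∩ Arjun: 08:50-10:10, 13:45-14:50, 15:45-16:30.
Leo ∩ Zara ∩ Arjun ∩ Chen: 08:50-10:10, 13:45-14:50, 15:45-16:30.
Those are the intersection windows.
Summing the common windows: 80 + 65 + 45 = 190 minutes.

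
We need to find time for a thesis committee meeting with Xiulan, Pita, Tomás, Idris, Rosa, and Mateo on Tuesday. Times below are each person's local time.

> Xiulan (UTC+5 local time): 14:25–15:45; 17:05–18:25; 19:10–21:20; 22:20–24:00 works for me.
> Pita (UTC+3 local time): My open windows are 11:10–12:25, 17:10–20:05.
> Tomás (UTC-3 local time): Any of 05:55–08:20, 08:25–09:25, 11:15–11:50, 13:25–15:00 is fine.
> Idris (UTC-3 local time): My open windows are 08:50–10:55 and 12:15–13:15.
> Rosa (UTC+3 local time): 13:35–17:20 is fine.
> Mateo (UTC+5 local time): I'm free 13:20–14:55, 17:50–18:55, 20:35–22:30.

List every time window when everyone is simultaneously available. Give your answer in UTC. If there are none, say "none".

none

Xiulan in UTC: 09:25-10:45, 12:05-13:25, 14:10-16:20, 17:20-19:00 (subtract 5h to convert from UTC+5).
Pita in UTC: 08:10-09:25, 14:10-17:05 (subtract 3h to convert from UTC+3).
Tomás in UTC: 08:55-11:20, 11:25-12:25, 14:15-14:50, 16:25-18:00 (add 3h to convert from UTC-3).
Idris in UTC: 11:50-13:55, 15:15-16:15 (add 3h to convert from UTC-3).
Rosa in UTC: 10:35-14:20 (subtract 3h to convert from UTC+3).
Mateo in UTC: 08:20-09:55, 12:50-13:55, 15:35-17:30 (subtract 5h to convert from UTC+5).
Xiulan ∩ Pita: 14:10-16:20.
Xiulan ∩ Pita ∩ Tomás: 14:15-14:50.
Xiulan ∩ Pita ∩ Tomás ∩ Idris: ∅.
Xiulan ∩ Pita ∩ Tomás ∩ Idris ∩ Rosa: ∅.
Xiulan ∩ Pita ∩ Tomás ∩ Idris ∩ Rosa ∩ Mateo: ∅.
There is no time when everyone is free.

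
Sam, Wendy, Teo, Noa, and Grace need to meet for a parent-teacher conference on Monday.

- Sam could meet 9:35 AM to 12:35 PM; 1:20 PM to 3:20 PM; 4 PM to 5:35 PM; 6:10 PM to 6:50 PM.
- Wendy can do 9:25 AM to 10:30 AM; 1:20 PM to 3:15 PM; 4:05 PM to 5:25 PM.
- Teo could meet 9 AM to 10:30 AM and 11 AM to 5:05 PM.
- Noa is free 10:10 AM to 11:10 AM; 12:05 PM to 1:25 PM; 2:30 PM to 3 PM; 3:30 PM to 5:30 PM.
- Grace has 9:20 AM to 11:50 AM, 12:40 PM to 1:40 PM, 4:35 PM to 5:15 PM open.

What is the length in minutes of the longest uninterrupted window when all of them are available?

Sam ∩ Wendy: 09:35-10:30, 13:20-15:15, 16:05-17:25.
Sam ∩ Wendy ∩ Teo: 09:35-10:30, 13:20-15:15, 16:05-17:05.
Sam ∩ Wendy ∩ Teo ∩ Noa: 10:10-10:30, 13:20-13:25, 14:30-15:00, 16:05-17:05.
Sam ∩ Wendy ∩ Teo ∩ Noa ∩ Grace: 10:10-10:30, 13:20-13:25, 16:35-17:05.
The longest is 16:35-17:05 at 30 minutes.

30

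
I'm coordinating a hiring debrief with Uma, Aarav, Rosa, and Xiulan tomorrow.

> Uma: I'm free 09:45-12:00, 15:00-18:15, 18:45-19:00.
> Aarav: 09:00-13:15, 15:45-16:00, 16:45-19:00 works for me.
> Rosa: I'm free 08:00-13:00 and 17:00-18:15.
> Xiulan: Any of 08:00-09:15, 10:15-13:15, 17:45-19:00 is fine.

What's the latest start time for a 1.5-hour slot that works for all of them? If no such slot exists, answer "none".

Uma ∩ Aarav: 09:45-12:00, 15:45-16:00, 16:45-18:15, 18:45-19:00.
Uma ∩ Aarav ∩ Rosa: 09:45-12:00, 17:00-18:15.
Uma ∩ Aarav ∩ Rosa ∩ Xiulan: 10:15-12:00, 17:45-18:15.
So the common availability across everyone is 10:15-12:00, 17:45-18:15.
The last common window of at least 90 minutes is 10:15-12:00; a 90-minute meeting can start as late as 10:30 and still end by 12:00.

10:30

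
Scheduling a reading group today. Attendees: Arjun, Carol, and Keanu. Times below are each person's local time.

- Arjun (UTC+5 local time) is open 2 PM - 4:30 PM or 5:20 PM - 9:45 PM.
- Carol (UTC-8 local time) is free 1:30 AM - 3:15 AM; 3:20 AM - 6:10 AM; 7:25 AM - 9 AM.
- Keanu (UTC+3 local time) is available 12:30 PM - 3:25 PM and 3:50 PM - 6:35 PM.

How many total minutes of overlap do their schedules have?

210

Arjun in UTC: 09:00-11:30, 12:20-16:45 (subtract 5h to convert from UTC+5).
Carol in UTC: 09:30-11:15, 11:20-14:10, 15:25-17:00 (add 8h to convert from UTC-8).
Keanu in UTC: 09:30-12:25, 12:50-15:35 (subtract 3h to convert from UTC+3).
Arjun ∩ Carol: 09:30-11:15, 11:20-11:30, 12:20-14:10, 15:25-16:45.
Arjun ∩ Carol ∩ Keanu: 09:30-11:15, 11:20-11:30, 12:20-12:25, 12:50-14:10, 15:25-15:35.
Summing the common windows: 105 + 10 + 5 + 80 + 10 = 210 minutes.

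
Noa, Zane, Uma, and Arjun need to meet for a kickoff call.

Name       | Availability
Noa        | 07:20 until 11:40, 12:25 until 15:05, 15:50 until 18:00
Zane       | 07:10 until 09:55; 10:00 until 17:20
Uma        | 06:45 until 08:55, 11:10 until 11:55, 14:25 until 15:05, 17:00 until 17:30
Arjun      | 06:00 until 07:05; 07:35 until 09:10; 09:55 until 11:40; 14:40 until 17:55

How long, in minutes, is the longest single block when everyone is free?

Noa ∩ Zane: 07:20-09:55, 10:00-11:40, 12:25-15:05, 15:50-17:20.
Noa ∩ Zane ∩ Uma: 07:20-08:55, 11:10-11:40, 14:25-15:05, 17:00-17:20.
Noa ∩ Zane ∩ Uma ∩ Arjun: 07:35-08:55, 11:10-11:40, 14:40-15:05, 17:00-17:20.
So the common availability across everyone is 07:35-08:55, 11:10-11:40, 14:40-15:05, 17:00-17:20.
The longest is 07:35-08:55 at 80 minutes.

80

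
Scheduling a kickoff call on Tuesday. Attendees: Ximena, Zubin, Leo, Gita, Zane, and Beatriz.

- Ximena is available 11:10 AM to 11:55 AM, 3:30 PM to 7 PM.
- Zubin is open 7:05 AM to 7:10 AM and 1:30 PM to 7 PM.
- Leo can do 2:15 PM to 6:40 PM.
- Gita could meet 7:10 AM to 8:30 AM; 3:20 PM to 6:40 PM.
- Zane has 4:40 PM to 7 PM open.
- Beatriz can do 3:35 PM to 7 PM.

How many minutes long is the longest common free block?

120

Ximena ∩ Zubin: 15:30-19:00.
Ximena ∩ Zubin ∩ Leo: 15:30-18:40.
Ximena ∩ Zubin ∩ Leo ∩ Gita: 15:30-18:40.
Ximena ∩ Zubin ∩ Leo ∩ Gita ∩ Zane: 16:40-18:40.
Ximena ∩ Zubin ∩ Leo ∩ Gita ∩ Zane ∩ Beatriz: 16:40-18:40.
The longest is 16:40-18:40 at 120 minutes.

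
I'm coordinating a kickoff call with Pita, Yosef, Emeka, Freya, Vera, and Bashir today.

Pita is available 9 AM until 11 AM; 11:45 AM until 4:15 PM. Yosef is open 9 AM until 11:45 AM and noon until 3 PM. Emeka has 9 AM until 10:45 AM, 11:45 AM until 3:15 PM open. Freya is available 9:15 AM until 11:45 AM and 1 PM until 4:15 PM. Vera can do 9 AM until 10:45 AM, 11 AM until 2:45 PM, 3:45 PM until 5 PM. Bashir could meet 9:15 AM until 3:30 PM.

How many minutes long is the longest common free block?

105

Pita ∩ Yosef: 09:00-11:00, 12:00-15:00.
Pita ∩ Yosef ∩ Emeka: 09:00-10:45, 12:00-15:00.
Pita ∩ Yosef ∩ Emeka ∩ Freya: 09:15-10:45, 13:00-15:00.
Pita ∩ Yosef ∩ Emeka ∩ Freya ∩ Vera: 09:15-10:45, 13:00-14:45.
Pita ∩ Yosef ∩ Emeka ∩ Freya ∩ Vera ∩ Bashir: 09:15-10:45, 13:00-14:45.
So the common availability across everyone is 09:15-10:45, 13:00-14:45.
The longest is 13:00-14:45 at 105 minutes.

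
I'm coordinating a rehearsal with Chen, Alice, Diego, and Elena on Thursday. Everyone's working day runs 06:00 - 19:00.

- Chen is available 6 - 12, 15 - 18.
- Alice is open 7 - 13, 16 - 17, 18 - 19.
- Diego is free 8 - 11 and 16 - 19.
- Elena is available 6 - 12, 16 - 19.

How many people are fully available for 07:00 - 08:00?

Chen, Alice, and Elena can make the full 07:00-08:00 slot — that's 3.

3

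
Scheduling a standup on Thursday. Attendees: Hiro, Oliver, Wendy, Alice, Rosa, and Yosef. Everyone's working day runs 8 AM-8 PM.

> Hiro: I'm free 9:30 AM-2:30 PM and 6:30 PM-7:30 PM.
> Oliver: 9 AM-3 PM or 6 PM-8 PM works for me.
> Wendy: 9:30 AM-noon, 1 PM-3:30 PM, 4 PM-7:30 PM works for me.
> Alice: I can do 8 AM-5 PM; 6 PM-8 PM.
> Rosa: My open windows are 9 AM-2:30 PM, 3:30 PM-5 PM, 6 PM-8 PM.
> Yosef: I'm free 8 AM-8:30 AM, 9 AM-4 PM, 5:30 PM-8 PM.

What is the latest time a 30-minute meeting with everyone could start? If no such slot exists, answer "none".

Hiro ∩ Oliver: 09:30-14:30, 18:30-19:30.
Hiro ∩ Oliver ∩ Wendy: 09:30-12:00, 13:00-14:30, 18:30-19:30.
Hiro ∩ Oliver ∩ Wendy ∩ Alice: 09:30-12:00, 13:00-14:30, 18:30-19:30.
Hiro ∩ Oliver ∩ Wendy ∩ Alice ∩ Rosa: 09:30-12:00, 13:00-14:30, 18:30-19:30.
Hiro ∩ Oliver ∩ Wendy ∩ Alice ∩ Rosa ∩ Yosef: 09:30-12:00, 13:00-14:30, 18:30-19:30.
The last common window of at least 30 minutes is 18:30-19:30; a 30-minute meeting can start as late as 19:00 and still end by 19:30.

19:00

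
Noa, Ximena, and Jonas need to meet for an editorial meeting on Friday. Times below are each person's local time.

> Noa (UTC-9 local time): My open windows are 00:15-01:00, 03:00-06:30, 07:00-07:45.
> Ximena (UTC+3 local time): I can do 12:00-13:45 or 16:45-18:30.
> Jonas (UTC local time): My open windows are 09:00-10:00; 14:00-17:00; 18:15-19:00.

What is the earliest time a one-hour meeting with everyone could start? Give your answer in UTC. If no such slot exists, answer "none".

Noa in UTC: 09:15-10:00, 12:00-15:30, 16:00-16:45 (add 9h to convert from UTC-9).
Ximena in UTC: 09:00-10:45, 13:45-15:30 (subtract 3h to convert from UTC+3).
Jonas in UTC: 09:00-10:00, 14:00-17:00, 18:15-19:00.
Noa ∩ Ximena: 09:15-10:00, 13:45-15:30.
Noa ∩ Ximena ∩ Jonas: 09:15-10:00, 14:00-15:30.
The first common window of at least 60 minutes is 14:00-15:30, so the earliest start is 14:00.

14:00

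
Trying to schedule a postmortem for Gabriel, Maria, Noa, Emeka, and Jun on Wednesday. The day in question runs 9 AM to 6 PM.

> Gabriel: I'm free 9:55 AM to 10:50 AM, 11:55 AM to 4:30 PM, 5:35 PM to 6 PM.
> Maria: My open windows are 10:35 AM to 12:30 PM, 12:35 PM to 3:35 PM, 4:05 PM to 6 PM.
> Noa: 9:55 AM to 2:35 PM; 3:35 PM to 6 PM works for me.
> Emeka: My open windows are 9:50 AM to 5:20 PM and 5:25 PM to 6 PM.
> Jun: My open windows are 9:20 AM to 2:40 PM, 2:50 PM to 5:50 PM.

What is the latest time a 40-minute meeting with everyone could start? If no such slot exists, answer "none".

Gabriel ∩ Maria: 10:35-10:50, 11:55-12:30, 12:35-15:35, 16:05-16:30, 17:35-18:00.
Gabriel ∩ Maria ∩ Noa: 10:35-10:50, 11:55-12:30, 12:35-14:35, 16:05-16:30, 17:35-18:00.
Gabriel ∩ Maria ∩ Noa ∩ Emeka: 10:35-10:50, 11:55-12:30, 12:35-14:35, 16:05-16:30, 17:35-18:00.
Gabriel ∩ Maria ∩ Noa ∩ Emeka ∩ Jun: 10:35-10:50, 11:55-12:30, 12:35-14:35, 16:05-16:30, 17:35-17:50.
Those are the intersection windows.
The last common window of at least 40 minutes is 12:35-14:35; a 40-minute meeting can start as late as 13:55 and still end by 14:35.

13:55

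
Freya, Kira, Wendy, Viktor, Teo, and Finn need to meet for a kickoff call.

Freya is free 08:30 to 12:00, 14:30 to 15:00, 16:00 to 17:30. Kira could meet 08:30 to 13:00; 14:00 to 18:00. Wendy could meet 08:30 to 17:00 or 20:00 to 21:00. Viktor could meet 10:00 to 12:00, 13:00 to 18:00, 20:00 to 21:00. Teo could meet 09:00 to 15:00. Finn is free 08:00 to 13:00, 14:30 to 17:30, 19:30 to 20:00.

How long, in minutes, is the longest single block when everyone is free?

120

Freya ∩ Kira: 08:30-12:00, 14:30-15:00, 16:00-17:30.
Freya ∩ Kira ∩ Wendy: 08:30-12:00, 14:30-15:00, 16:00-17:00.
Freya ∩ Kira ∩ Wendy ∩ Viktor: 10:00-12:00, 14:30-15:00, 16:00-17:00.
Freya ∩ Kira ∩ Wendy ∩ Viktor ∩ Teo: 10:00-12:00, 14:30-15:00.
Freya ∩ Kira ∩ Wendy ∩ Viktor ∩ Teo ∩ Finn: 10:00-12:00, 14:30-15:00.
The longest is 10:00-12:00 at 120 minutes.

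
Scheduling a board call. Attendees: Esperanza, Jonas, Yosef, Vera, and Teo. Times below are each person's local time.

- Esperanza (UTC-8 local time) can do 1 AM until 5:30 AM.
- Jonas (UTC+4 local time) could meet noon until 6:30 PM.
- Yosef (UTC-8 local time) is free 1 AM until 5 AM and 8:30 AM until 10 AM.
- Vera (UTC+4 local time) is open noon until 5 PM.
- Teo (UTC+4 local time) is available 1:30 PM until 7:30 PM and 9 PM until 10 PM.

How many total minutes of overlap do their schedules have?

Esperanza in UTC: 09:00-13:30 (add 8h to convert from UTC-8).
Jonas in UTC: 08:00-14:30 (subtract 4h to convert from UTC+4).
Yosef in UTC: 09:00-13:00, 16:30-18:00 (add 8h to convert from UTC-8).
Vera in UTC: 08:00-13:00 (subtract 4h to convert from UTC+4).
Teo in UTC: 09:30-15:30, 17:00-18:00 (subtract 4h to convert from UTC+4).
Esperanza ∩ Jonas: 09:00-13:30.
Esperanza ∩ Jonas ∩ Yosef: 09:00-13:00.
Esperanza ∩ Jonas ∩ Yosef ∩ Vera: 09:00-13:00.
Esperanza ∩ Jonas ∩ Yosef ∩ Vera ∩ Teo: 09:30-13:00.
So the common availability across everyone is 09:30-13:00.
That's a single block of 210 minutes.

210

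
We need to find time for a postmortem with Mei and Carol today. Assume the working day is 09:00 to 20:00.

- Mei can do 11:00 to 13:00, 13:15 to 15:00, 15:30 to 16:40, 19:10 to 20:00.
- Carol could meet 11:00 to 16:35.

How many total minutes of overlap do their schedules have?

290

Mei ∩ Carol: 11:00-13:00, 13:15-15:00, 15:30-16:35.
So the common availability across everyone is 11:00-13:00, 13:15-15:00, 15:30-16:35.
Summing the common windows: 120 + 105 + 65 = 290 minutes.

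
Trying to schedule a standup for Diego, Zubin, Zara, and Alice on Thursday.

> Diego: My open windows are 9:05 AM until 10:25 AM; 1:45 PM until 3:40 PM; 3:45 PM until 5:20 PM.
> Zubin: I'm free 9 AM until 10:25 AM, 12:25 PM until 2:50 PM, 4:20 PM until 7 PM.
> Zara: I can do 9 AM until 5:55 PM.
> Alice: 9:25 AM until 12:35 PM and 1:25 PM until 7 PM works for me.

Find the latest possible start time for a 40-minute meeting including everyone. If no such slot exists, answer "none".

16:40

Diego ∩ Zubin: 09:05-10:25, 13:45-14:50, 16:20-17:20.
Diego ∩ Zubin ∩ Zara: 09:05-10:25, 13:45-14:50, 16:20-17:20.
Diego ∩ Zubin ∩ Zara ∩ Alice: 09:25-10:25, 13:45-14:50, 16:20-17:20.
The last common window of at least 40 minutes is 16:20-17:20; a 40-minute meeting can start as late as 16:40 and still end by 17:20.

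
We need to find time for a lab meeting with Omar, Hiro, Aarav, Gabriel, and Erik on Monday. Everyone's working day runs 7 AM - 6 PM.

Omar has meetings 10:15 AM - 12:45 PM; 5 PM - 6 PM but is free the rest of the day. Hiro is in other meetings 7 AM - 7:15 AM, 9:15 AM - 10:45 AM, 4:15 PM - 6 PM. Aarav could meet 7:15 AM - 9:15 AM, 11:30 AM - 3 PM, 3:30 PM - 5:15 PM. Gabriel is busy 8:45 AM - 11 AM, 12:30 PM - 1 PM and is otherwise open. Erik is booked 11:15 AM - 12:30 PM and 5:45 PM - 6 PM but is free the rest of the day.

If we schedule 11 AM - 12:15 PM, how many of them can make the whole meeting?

Omar free: 07:00-10:15, 12:45-17:00 (invert busy blocks within the working day).
Hiro free: 07:15-09:15, 10:45-16:15 (invert busy blocks within the working day).
Aarav free: 07:15-09:15, 11:30-15:00, 15:30-17:15.
Gabriel free: 07:00-08:45, 11:00-12:30, 13:00-18:00 (invert busy blocks within the working day).
Erik free: 07:00-11:15, 12:30-17:45 (invert busy blocks within the working day).
Hiro and Gabriel can make the full 11:00-12:15 slot — that's 2.

2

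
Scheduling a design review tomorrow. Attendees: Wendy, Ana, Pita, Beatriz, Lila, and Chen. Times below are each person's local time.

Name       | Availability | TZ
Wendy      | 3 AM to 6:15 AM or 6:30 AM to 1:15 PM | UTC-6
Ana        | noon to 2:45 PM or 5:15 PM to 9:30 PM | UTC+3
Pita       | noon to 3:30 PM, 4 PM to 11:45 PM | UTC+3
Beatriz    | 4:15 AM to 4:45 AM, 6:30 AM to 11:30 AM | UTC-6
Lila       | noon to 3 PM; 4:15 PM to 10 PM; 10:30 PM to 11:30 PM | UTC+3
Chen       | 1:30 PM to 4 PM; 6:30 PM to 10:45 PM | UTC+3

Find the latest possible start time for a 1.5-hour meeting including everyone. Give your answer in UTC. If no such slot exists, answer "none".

Wendy in UTC: 09:00-12:15, 12:30-19:15 (add 6h to convert from UTC-6).
Ana in UTC: 09:00-11:45, 14:15-18:30 (subtract 3h to convert from UTC+3).
Pita in UTC: 09:00-12:30, 13:00-20:45 (subtract 3h to convert from UTC+3).
Beatriz in UTC: 10:15-10:45, 12:30-17:30 (add 6h to convert from UTC-6).
Lila in UTC: 09:00-12:00, 13:15-19:00, 19:30-20:30 (subtract 3h to convert from UTC+3).
Chen in UTC: 10:30-13:00, 15:30-19:45 (subtract 3h to convert from UTC+3).
Wendy ∩ Ana: 09:00-11:45, 14:15-18:30.
Wendy ∩ Ana ∩ Pita: 09:00-11:45, 14:15-18:30.
Wendy ∩ Ana ∩ Pita ∩ Beatriz: 10:15-10:45, 14:15-17:30.
Wendy ∩ Ana ∩ Pita ∩ Beatriz ∩ Lila: 10:15-10:45, 14:15-17:30.
Wendy ∩ Ana ∩ Pita ∩ Beatriz ∩ Lila ∩ Chen: 10:30-10:45, 15:30-17:30.
The last common window of at least 90 minutes is 15:30-17:30; a 90-minute meeting can start as late as 16:00 and still end by 17:30.

16:00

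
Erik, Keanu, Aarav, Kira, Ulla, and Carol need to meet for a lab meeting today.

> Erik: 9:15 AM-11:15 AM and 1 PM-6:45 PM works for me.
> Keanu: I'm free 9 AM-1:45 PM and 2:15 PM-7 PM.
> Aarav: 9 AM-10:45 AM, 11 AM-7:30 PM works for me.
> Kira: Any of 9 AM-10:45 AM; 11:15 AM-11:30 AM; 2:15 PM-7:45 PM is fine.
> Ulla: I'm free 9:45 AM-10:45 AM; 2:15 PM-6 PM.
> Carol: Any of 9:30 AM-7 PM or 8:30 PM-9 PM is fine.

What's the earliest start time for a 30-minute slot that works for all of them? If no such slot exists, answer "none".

Erik ∩ Keanu: 09:15-11:15, 13:00-13:45, 14:15-18:45.
Erik ∩ Keanu ∩ Aarav: 09:15-10:45, 11:00-11:15, 13:00-13:45, 14:15-18:45.
Erik ∩ Keanu ∩ Aarav ∩ Kira: 09:15-10:45, 14:15-18:45.
Erik ∩ Keanu ∩ Aarav ∩ Kira ∩ Ulla: 09:45-10:45, 14:15-18:00.
Erik ∩ Keanu ∩ Aarav ∩ Kira ∩ Ulla ∩ Carol: 09:45-10:45, 14:15-18:00.
Those are the intersection windows.
The first common window of at least 30 minutes is 09:45-10:45, so the earliest start is 09:45.

09:45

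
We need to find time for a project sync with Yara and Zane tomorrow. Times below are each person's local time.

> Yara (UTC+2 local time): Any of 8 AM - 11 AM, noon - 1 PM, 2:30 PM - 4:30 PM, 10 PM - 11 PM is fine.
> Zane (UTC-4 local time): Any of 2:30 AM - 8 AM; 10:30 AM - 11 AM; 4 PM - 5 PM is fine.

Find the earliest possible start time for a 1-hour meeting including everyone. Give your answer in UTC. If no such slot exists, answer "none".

06:30

Yara in UTC: 06:00-09:00, 10:00-11:00, 12:30-14:30, 20:00-21:00 (subtract 2h to convert from UTC+2).
Zane in UTC: 06:30-12:00, 14:30-15:00, 20:00-21:00 (add 4h to convert from UTC-4).
Yara ∩ Zane: 06:30-09:00, 10:00-11:00, 20:00-21:00.
So the common availability across everyone is 06:30-09:00, 10:00-11:00, 20:00-21:00.
The first common window of at least 60 minutes is 06:30-09:00, so the earliest start is 06:30.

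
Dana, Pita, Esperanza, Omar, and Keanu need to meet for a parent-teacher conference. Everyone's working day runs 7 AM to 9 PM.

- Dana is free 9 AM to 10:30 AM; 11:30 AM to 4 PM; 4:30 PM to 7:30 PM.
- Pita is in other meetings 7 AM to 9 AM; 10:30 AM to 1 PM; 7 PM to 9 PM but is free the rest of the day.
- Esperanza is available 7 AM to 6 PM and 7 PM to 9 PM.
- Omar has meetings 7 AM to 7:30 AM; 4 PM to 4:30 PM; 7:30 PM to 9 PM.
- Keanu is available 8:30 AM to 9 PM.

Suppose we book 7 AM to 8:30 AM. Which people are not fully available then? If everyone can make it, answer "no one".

Dana free: 09:00-10:30, 11:30-16:00, 16:30-19:30.
Pita free: 09:00-10:30, 13:00-19:00 (invert busy blocks within the working day).
Esperanza free: 07:00-18:00, 19:00-21:00.
Omar free: 07:30-16:00, 16:30-19:30 (invert busy blocks within the working day).
Keanu free: 08:30-21:00.
Dana: not fully free for 07:00-08:30. Pita: not fully free for 07:00-08:30. Esperanza: free for 07:00-08:30. Omar: not fully free for 07:00-08:30. Keanu: not fully free for 07:00-08:30.

Dana, Keanu, Omar, Pita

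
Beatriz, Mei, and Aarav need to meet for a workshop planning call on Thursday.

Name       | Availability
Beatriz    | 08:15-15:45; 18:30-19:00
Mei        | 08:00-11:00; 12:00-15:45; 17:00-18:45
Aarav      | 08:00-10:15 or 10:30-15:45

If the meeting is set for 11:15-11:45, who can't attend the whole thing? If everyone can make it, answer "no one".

Beatriz: free for 11:15-11:45. Mei: not fully free for 11:15-11:45. Aarav: free for 11:15-11:45.

Mei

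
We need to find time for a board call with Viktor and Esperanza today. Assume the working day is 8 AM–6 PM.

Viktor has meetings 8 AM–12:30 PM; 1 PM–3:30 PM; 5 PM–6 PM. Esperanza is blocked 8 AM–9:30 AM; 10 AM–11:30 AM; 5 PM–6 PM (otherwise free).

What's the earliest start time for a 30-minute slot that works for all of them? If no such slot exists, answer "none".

12:30

Viktor free: 12:30-13:00, 15:30-17:00 (invert busy blocks within the working day).
Esperanza free: 09:30-10:00, 11:30-17:00 (invert busy blocks within the working day).
Viktor ∩ Esperanza: 12:30-13:00, 15:30-17:00.
So the common availability across everyone is 12:30-13:00, 15:30-17:00.
The first common window of at least 30 minutes is 12:30-13:00, so the earliest start is 12:30.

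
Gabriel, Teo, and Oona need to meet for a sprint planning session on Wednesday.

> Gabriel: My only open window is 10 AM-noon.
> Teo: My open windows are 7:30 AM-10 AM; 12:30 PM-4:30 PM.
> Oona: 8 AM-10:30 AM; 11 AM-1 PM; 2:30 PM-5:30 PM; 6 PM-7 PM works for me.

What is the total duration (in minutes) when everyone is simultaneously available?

0

Gabriel ∩ Teo: ∅.
Gabriel ∩ Teo ∩ Oona: ∅.
There is no time when everyone is free.
There is no common window, so the total is 0 minutes.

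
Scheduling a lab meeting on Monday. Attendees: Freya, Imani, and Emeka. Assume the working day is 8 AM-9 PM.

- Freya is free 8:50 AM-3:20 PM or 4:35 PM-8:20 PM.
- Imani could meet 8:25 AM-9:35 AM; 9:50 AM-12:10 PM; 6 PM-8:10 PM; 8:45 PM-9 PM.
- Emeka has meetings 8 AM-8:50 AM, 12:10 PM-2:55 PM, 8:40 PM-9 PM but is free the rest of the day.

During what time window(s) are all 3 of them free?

08:50-09:35, 09:50-12:10, 18:00-20:10

Freya free: 08:50-15:20, 16:35-20:20.
Imani free: 08:25-09:35, 09:50-12:10, 18:00-20:10, 20:45-21:00.
Emeka free: 08:50-12:10, 14:55-20:40 (invert busy blocks within the working day).
Freya ∩ Imani: 08:50-09:35, 09:50-12:10, 18:00-20:10.
Freya ∩ Imani ∩ Emeka: 08:50-09:35, 09:50-12:10, 18:00-20:10.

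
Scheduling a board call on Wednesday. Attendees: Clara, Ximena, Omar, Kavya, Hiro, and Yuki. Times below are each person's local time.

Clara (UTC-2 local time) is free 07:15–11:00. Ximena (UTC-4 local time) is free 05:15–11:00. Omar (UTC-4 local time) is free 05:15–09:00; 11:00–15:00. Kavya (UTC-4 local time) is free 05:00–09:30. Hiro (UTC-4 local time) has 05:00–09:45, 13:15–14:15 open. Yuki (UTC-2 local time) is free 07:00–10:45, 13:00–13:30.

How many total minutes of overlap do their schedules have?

Clara in UTC: 09:15-13:00 (add 2h to convert from UTC-2).
Ximena in UTC: 09:15-15:00 (add 4h to convert from UTC-4).
Omar in UTC: 09:15-13:00, 15:00-19:00 (add 4h to convert from UTC-4).
Kavya in UTC: 09:00-13:30 (add 4h to convert from UTC-4).
Hiro in UTC: 09:00-13:45, 17:15-18:15 (add 4h to convert from UTC-4).
Yuki in UTC: 09:00-12:45, 15:00-15:30 (add 2h to convert from UTC-2).
Clara ∩ Ximena: 09:15-13:00.
Clara ∩ Ximena ∩ Omar: 09:15-13:00.
Clara ∩ Ximena ∩ Omar ∩ Kavya: 09:15-13:00.
Clara ∩ Ximena ∩ Omar ∩ Kavya ∩ Hiro: 09:15-13:00.
Clara ∩ Ximena ∩ Omar ∩ Kavya ∩ Hiro ∩ Yuki: 09:15-12:45.
So the common availability across everyone is 09:15-12:45.
That's a single block of 210 minutes.

210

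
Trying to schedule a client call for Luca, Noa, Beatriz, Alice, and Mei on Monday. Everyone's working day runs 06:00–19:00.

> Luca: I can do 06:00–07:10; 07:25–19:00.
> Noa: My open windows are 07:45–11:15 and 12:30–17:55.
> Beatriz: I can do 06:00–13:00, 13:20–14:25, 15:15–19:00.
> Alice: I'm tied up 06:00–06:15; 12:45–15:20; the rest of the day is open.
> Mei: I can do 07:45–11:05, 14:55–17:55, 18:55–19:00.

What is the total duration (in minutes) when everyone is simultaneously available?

Luca free: 06:00-07:10, 07:25-19:00.
Noa free: 07:45-11:15, 12:30-17:55.
Beatriz free: 06:00-13:00, 13:20-14:25, 15:15-19:00.
Alice free: 06:15-12:45, 15:20-19:00 (invert busy blocks within the working day).
Mei free: 07:45-11:05, 14:55-17:55, 18:55-19:00.
Luca ∩ Noa: 07:45-11:15, 12:30-17:55.
Luca ∩ Noa ∩ Beatriz: 07:45-11:15, 12:30-13:00, 13:20-14:25, 15:15-17:55.
Luca ∩ Noa ∩ Beatriz ∩ Alice: 07:45-11:15, 12:30-12:45, 15:20-17:55.
Luca ∩ Noa ∩ Beatriz ∩ Alice ∩ Mei: 07:45-11:05, 15:20-17:55.
So the common availability across everyone is 07:45-11:05, 15:20-17:55.
Summing the common windows: 200 + 155 = 355 minutes.

355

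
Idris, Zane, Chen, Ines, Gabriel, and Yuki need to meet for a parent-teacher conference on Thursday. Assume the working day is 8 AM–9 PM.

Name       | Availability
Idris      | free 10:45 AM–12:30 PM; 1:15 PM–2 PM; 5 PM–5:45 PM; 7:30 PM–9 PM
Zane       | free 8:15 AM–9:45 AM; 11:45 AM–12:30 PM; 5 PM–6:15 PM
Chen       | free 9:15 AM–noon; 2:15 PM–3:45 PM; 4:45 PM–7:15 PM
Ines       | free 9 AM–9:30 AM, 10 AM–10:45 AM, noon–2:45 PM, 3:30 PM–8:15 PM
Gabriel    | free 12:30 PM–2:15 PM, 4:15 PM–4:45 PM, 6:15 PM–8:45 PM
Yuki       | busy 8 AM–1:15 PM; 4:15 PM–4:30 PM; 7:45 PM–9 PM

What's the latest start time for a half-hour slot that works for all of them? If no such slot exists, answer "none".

none

Idris free: 10:45-12:30, 13:15-14:00, 17:00-17:45, 19:30-21:00.
Zane free: 08:15-09:45, 11:45-12:30, 17:00-18:15.
Chen free: 09:15-12:00, 14:15-15:45, 16:45-19:15.
Ines free: 09:00-09:30, 10:00-10:45, 12:00-14:45, 15:30-20:15.
Gabriel free: 12:30-14:15, 16:15-16:45, 18:15-20:45.
Yuki free: 13:15-16:15, 16:30-19:45 (invert busy blocks within the working day).
Idris ∩ Zane: 11:45-12:30, 17:00-17:45.
Idris ∩ Zane ∩ Chen: 11:45-12:00, 17:00-17:45.
Idris ∩ Zane ∩ Chen ∩ Ines: 17:00-17:45.
Idris ∩ Zane ∩ Chen ∩ Ines ∩ Gabriel: ∅.
Idris ∩ Zane ∩ Chen ∩ Ines ∩ Gabriel ∩ Yuki: ∅.
There is no time when everyone is free.
No common window is at least 30 minutes long.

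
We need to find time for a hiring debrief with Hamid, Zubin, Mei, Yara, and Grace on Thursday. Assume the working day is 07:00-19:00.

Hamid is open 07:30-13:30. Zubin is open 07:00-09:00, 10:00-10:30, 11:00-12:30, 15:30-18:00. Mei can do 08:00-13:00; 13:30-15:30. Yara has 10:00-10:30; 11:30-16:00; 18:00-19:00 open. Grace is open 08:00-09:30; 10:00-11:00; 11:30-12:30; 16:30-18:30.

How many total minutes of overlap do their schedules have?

90

Hamid ∩ Zubin: 07:30-09:00, 10:00-10:30, 11:00-12:30.
Hamid ∩ Zubin ∩ Mei: 08:00-09:00, 10:00-10:30, 11:00-12:30.
Hamid ∩ Zubin ∩ Mei ∩ Yara: 10:00-10:30, 11:30-12:30.
Hamid ∩ Zubin ∩ Mei ∩ Yara ∩ Grace: 10:00-10:30, 11:30-12:30.
Summing the common windows: 30 + 60 = 90 minutes.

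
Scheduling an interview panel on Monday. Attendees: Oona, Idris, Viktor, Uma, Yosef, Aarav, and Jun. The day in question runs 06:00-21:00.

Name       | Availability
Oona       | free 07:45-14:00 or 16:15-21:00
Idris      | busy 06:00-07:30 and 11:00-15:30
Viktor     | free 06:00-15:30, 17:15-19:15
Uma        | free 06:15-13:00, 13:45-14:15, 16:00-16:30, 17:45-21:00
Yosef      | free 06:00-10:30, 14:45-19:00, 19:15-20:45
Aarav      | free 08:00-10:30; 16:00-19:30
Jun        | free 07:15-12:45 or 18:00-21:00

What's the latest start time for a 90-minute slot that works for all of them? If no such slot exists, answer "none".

09:00

Oona free: 07:45-14:00, 16:15-21:00.
Idris free: 07:30-11:00, 15:30-21:00 (invert busy blocks within the working day).
Viktor free: 06:00-15:30, 17:15-19:15.
Uma free: 06:15-13:00, 13:45-14:15, 16:00-16:30, 17:45-21:00.
Yosef free: 06:00-10:30, 14:45-19:00, 19:15-20:45.
Aarav free: 08:00-10:30, 16:00-19:30.
Jun free: 07:15-12:45, 18:00-21:00.
Oona ∩ Idris: 07:45-11:00, 16:15-21:00.
Oona ∩ Idris ∩ Viktor: 07:45-11:00, 17:15-19:15.
Oona ∩ Idris ∩ Viktor ∩ Uma: 07:45-11:00, 17:45-19:15.
Oona ∩ Idris ∩ Viktor ∩ Uma ∩ Yosef: 07:45-10:30, 17:45-19:00.
Oona ∩ Idris ∩ Viktor ∩ Uma ∩ Yosef ∩ Aarav: 08:00-10:30, 17:45-19:00.
Oona ∩ Idris ∩ Viktor ∩ Uma ∩ Yosef ∩ Aarav ∩ Jun: 08:00-10:30, 18:00-19:00.
The last common window of at least 90 minutes is 08:00-10:30; a 90-minute meeting can start as late as 09:00 and still end by 10:30.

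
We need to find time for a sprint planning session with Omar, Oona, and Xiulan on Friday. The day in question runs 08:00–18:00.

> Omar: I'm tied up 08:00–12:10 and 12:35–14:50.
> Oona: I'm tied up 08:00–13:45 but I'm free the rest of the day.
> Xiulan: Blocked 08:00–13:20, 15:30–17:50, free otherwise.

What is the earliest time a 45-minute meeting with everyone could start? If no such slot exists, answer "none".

Omar free: 12:10-12:35, 14:50-18:00 (invert busy blocks within the working day).
Oona free: 13:45-18:00 (invert busy blocks within the working day).
Xiulan free: 13:20-15:30, 17:50-18:00 (invert busy blocks within the working day).
Omar ∩ Oona: 14:50-18:00.
Omar ∩ Oona ∩ Xiulan: 14:50-15:30, 17:50-18:00.
No common window is at least 45 minutes long.

none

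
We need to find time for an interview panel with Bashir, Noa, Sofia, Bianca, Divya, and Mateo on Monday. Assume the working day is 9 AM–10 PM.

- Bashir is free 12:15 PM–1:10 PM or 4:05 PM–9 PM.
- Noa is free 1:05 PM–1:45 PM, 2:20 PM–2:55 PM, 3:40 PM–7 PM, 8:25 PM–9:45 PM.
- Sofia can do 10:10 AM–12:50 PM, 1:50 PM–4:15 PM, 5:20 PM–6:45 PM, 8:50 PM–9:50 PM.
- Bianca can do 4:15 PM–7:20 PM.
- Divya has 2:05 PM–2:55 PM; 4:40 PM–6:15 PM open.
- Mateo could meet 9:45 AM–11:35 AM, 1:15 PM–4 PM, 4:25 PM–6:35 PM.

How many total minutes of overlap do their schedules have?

Bashir ∩ Noa: 13:05-13:10, 16:05-19:00, 20:25-21:00.
Bashir ∩ Noa ∩ Sofia: 16:05-16:15, 17:20-18:45, 20:50-21:00.
Bashir ∩ Noa ∩ Sofia ∩ Bianca: 17:20-18:45.
Bashir ∩ Noa ∩ Sofia ∩ Bianca ∩ Divya: 17:20-18:15.
Bashir ∩ Noa ∩ Sofia ∩ Bianca ∩ Divya ∩ Mateo: 17:20-18:15.
That's a single block of 55 minutes.

55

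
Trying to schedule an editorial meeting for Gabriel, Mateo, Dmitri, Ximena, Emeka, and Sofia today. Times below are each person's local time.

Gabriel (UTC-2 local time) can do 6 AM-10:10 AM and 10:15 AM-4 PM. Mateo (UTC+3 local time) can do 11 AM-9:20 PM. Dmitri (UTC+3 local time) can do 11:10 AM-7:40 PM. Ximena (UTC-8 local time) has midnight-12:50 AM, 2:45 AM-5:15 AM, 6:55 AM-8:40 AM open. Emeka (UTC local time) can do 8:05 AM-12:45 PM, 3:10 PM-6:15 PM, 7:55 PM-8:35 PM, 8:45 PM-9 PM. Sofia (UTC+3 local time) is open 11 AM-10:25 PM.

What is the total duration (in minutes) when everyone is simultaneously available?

245

Gabriel in UTC: 08:00-12:10, 12:15-18:00 (add 2h to convert from UTC-2).
Mateo in UTC: 08:00-18:20 (subtract 3h to convert from UTC+3).
Dmitri in UTC: 08:10-16:40 (subtract 3h to convert from UTC+3).
Ximena in UTC: 08:00-08:50, 10:45-13:15, 14:55-16:40 (add 8h to convert from UTC-8).
Emeka in UTC: 08:05-12:45, 15:10-18:15, 19:55-20:35, 20:45-21:00.
Sofia in UTC: 08:00-19:25 (subtract 3h to convert from UTC+3).
Gabriel ∩ Mateo: 08:00-12:10, 12:15-18:00.
Gabriel ∩ Mateo ∩ Dmitri: 08:10-12:10, 12:15-16:40.
Gabriel ∩ Mateo ∩ Dmitri ∩ Ximena: 08:10-08:50, 10:45-12:10, 12:15-13:15, 14:55-16:40.
Gabriel ∩ Mateo ∩ Dmitri ∩ Ximena ∩ Emeka: 08:10-08:50, 10:45-12:10, 12:15-12:45, 15:10-16:40.
Gabriel ∩ Mateo ∩ Dmitri ∩ Ximena ∩ Emeka ∩ Sofia: 08:10-08:50, 10:45-12:10, 12:15-12:45, 15:10-16:40.
So the common availability across everyone is 08:10-08:50, 10:45-12:10, 12:15-12:45, 15:10-16:40.
Summing the common windows: 40 + 85 + 30 + 90 = 245 minutes.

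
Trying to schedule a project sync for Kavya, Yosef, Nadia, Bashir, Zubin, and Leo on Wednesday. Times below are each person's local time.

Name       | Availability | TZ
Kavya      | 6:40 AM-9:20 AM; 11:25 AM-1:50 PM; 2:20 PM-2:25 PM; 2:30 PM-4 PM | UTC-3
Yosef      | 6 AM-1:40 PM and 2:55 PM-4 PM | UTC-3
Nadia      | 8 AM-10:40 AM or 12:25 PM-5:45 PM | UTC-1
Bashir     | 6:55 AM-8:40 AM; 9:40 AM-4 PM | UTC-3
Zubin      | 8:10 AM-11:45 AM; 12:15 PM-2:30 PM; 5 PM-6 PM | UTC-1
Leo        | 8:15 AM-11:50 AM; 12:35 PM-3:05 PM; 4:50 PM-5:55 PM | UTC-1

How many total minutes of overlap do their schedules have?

Kavya in UTC: 09:40-12:20, 14:25-16:50, 17:20-17:25, 17:30-19:00 (add 3h to convert from UTC-3).
Yosef in UTC: 09:00-16:40, 17:55-19:00 (add 3h to convert from UTC-3).
Nadia in UTC: 09:00-11:40, 13:25-18:45 (add 1h to convert from UTC-1).
Bashir in UTC: 09:55-11:40, 12:40-19:00 (add 3h to convert from UTC-3).
Zubin in UTC: 09:10-12:45, 13:15-15:30, 18:00-19:00 (add 1h to convert from UTC-1).
Leo in UTC: 09:15-12:50, 13:35-16:05, 17:50-18:55 (add 1h to convert from UTC-1).
Kavya ∩ Yosef: 09:40-12:20, 14:25-16:40, 17:55-19:00.
Kavya ∩ Yosef ∩ Nadia: 09:40-11:40, 14:25-16:40, 17:55-18:45.
Kavya ∩ Yosef ∩ Nadia ∩ Bashir: 09:55-11:40, 14:25-16:40, 17:55-18:45.
Kavya ∩ Yosef ∩ Nadia ∩ Bashir ∩ Zubin: 09:55-11:40, 14:25-15:30, 18:00-18:45.
Kavya ∩ Yosef ∩ Nadia ∩ Bashir ∩ Zubin ∩ Leo: 09:55-11:40, 14:25-15:30, 18:00-18:45.
Summing the common windows: 105 + 65 + 45 = 215 minutes.

215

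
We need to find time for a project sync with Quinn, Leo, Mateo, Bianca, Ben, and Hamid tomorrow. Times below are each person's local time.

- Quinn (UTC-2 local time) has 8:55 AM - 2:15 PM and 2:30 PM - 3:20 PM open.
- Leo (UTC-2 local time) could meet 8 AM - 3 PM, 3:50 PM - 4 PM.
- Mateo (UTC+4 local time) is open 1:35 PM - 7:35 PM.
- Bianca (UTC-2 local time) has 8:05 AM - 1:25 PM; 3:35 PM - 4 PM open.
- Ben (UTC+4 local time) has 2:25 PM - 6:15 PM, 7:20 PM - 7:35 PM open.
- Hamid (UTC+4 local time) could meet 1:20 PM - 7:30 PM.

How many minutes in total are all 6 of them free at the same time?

Quinn in UTC: 10:55-16:15, 16:30-17:20 (add 2h to convert from UTC-2).
Leo in UTC: 10:00-17:00, 17:50-18:00 (add 2h to convert from UTC-2).
Mateo in UTC: 09:35-15:35 (subtract 4h to convert from UTC+4).
Bianca in UTC: 10:05-15:25, 17:35-18:00 (add 2h to convert from UTC-2).
Ben in UTC: 10:25-14:15, 15:20-15:35 (subtract 4h to convert from UTC+4).
Hamid in UTC: 09:20-15:30 (subtract 4h to convert from UTC+4).
Quinn ∩ Leo: 10:55-16:15, 16:30-17:00.
Quinn ∩ Leo ∩ Mateo: 10:55-15:35.
Quinn ∩ Leo ∩ Mateo ∩ Bianca: 10:55-15:25.
Quinn ∩ Leo ∩ Mateo ∩ Bianca ∩ Ben: 10:55-14:15, 15:20-15:25.
Quinn ∩ Leo ∩ Mateo ∩ Bianca ∩ Ben ∩ Hamid: 10:55-14:15, 15:20-15:25.
Summing the common windows: 200 + 5 = 205 minutes.

205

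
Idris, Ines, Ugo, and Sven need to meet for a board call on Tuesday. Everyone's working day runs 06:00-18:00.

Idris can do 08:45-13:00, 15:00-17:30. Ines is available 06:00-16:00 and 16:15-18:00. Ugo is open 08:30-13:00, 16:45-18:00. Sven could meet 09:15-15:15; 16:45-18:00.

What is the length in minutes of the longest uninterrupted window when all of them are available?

225

Idris ∩ Ines: 08:45-13:00, 15:00-16:00, 16:15-17:30.
Idris ∩ Ines ∩ Ugo: 08:45-13:00, 16:45-17:30.
Idris ∩ Ines ∩ Ugo ∩ Sven: 09:15-13:00, 16:45-17:30.
The longest is 09:15-13:00 at 225 minutes.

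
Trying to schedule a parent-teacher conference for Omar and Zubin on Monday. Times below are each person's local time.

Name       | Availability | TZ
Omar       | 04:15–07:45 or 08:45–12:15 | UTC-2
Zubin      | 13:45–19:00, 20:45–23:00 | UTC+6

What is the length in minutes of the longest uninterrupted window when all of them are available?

Omar in UTC: 06:15-09:45, 10:45-14:15 (add 2h to convert from UTC-2).
Zubin in UTC: 07:45-13:00, 14:45-17:00 (subtract 6h to convert from UTC+6).
Omar ∩ Zubin: 07:45-09:45, 10:45-13:00.
The longest is 10:45-13:00 at 135 minutes.

135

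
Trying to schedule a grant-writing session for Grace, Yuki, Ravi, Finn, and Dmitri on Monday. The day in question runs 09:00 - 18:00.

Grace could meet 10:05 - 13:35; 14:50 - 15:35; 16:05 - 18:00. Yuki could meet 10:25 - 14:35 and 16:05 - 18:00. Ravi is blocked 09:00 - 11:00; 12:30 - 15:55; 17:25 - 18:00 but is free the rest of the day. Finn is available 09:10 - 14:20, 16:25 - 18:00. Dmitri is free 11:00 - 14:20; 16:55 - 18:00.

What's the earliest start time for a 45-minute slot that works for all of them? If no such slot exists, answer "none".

Grace free: 10:05-13:35, 14:50-15:35, 16:05-18:00.
Yuki free: 10:25-14:35, 16:05-18:00.
Ravi free: 11:00-12:30, 15:55-17:25 (invert busy blocks within the working day).
Finn free: 09:10-14:20, 16:25-18:00.
Dmitri free: 11:00-14:20, 16:55-18:00.
Grace ∩ Yuki: 10:25-13:35, 16:05-18:00.
Grace ∩ Yuki ∩ Ravi: 11:00-12:30, 16:05-17:25.
Grace ∩ Yuki ∩ Ravi ∩ Finn: 11:00-12:30, 16:25-17:25.
Grace ∩ Yuki ∩ Ravi ∩ Finn ∩ Dmitri: 11:00-12:30, 16:55-17:25.
Those are the intersection windows.
The first common window of at least 45 minutes is 11:00-12:30, so the earliest start is 11:00.

11:00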